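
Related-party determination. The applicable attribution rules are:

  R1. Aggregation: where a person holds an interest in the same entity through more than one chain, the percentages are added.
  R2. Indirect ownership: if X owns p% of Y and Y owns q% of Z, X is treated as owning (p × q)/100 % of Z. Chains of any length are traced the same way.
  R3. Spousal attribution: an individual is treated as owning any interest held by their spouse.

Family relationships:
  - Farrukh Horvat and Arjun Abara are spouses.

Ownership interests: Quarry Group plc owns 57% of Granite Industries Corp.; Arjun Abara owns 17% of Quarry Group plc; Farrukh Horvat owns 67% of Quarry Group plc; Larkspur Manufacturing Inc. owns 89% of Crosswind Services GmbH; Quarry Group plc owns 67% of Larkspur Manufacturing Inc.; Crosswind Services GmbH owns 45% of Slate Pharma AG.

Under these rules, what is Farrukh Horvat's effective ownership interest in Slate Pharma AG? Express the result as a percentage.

22.54014%

By spousal attribution (R3), Farrukh Horvat is treated as also owning Arjun Abara's interest in Quarry Group plc, giving 67% + 17% = 84%.
Chain via Quarry Group plc → Larkspur Manufacturing Inc. → Crosswind Services GmbH (R2): 84% × 67% × 89% × 45% = 22.54014% of Slate Pharma AG.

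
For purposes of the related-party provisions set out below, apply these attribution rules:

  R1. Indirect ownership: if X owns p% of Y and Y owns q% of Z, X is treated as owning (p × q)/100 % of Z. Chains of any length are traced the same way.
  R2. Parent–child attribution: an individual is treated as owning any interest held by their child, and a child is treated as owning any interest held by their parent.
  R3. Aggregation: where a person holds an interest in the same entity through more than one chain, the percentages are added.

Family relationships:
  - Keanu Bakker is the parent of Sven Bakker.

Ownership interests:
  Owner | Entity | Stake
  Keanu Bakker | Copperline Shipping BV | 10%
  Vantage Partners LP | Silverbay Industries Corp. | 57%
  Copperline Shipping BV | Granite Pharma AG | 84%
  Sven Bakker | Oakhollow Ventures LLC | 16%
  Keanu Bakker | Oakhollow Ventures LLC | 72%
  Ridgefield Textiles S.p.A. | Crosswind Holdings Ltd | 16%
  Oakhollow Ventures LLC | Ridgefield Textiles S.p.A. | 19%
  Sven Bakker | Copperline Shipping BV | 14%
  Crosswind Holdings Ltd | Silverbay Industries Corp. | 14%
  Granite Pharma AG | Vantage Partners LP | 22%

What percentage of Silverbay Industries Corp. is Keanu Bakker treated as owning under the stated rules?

2.902592%

By parent–child attribution (R2), Keanu Bakker is treated as also owning Sven Bakker's interest in Copperline Shipping BV, giving 10% + 14% = 24%.
By parent–child attribution (R2), Keanu Bakker is treated as also owning Sven Bakker's interest in Oakhollow Ventures LLC, giving 72% + 16% = 88%.
Chain via Copperline Shipping BV → Granite Pharma AG → Vantage Partners LP (R1): 24% × 84% × 22% × 57% = 2.528064% of Silverbay Industries Corp.
Chain via Oakhollow Ventures LLC → Ridgefield Textiles S.p.A. → Crosswind Holdings Ltd (R1): 88% × 19% × 16% × 14% = 0.374528% of Silverbay Industries Corp.
Aggregating (R3): 2.528064% + 0.374528% = 2.902592%.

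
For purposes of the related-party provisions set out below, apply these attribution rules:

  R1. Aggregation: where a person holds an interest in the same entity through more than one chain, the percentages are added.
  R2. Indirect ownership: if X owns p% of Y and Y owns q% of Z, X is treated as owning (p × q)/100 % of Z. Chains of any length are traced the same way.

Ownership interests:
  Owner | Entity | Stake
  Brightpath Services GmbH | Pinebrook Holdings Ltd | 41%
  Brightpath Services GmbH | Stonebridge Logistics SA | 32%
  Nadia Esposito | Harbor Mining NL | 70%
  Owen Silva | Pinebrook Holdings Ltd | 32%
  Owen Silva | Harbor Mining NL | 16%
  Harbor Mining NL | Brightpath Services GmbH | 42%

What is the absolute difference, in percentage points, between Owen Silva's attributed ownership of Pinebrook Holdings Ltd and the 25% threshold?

Chain via Harbor Mining NL → Brightpath Services GmbH (R2): 16% × 42% × 41% = 2.7552% of Pinebrook Holdings Ltd.
Direct interest in Pinebrook Holdings Ltd: 32%.
Aggregating (R1): 2.7552% + 32% = 34.7552%.
34.7552% exceeds the 25% threshold by 9.7552 percentage points.

9.7552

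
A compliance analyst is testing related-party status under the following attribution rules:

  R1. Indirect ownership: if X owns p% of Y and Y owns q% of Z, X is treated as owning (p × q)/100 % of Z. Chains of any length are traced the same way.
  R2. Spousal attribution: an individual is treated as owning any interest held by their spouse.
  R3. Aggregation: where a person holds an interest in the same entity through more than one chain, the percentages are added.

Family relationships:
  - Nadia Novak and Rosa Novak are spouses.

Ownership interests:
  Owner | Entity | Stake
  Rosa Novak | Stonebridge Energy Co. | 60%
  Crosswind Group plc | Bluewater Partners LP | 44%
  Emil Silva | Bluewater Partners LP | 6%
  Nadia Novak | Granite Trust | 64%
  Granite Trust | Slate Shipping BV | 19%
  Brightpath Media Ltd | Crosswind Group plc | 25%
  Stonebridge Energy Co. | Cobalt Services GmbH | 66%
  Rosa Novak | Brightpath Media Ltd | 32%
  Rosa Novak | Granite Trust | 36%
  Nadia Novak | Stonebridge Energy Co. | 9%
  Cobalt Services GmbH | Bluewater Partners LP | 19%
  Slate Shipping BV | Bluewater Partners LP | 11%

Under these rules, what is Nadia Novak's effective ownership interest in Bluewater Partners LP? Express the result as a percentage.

14.2626%

By spousal attribution (R2), Nadia Novak is treated as also owning Rosa Novak's interest in Granite Trust, giving 64% + 36% = 100%.
By spousal attribution (R2), Nadia Novak is treated as also owning Rosa Novak's interest in Stonebridge Energy Co, giving 9% + 60% = 69%.
By spousal attribution (R2), Nadia Novak is treated as owning Rosa Novak's 32% interest in Brightpath Media Ltd.
Chain via Granite Trust → Slate Shipping BV (R1): 100% × 19% × 11% = 2.09% of Bluewater Partners LP.
Chain via Stonebridge Energy Co. → Cobalt Services GmbH (R1): 69% × 66% × 19% = 8.6526% of Bluewater Partners LP.
Chain via Brightpath Media Ltd → Crosswind Group plc (R1): 32% × 25% × 44% = 3.52% of Bluewater Partners LP.
Aggregating (R3): 2.09% + 8.6526% + 3.52% = 14.2626%.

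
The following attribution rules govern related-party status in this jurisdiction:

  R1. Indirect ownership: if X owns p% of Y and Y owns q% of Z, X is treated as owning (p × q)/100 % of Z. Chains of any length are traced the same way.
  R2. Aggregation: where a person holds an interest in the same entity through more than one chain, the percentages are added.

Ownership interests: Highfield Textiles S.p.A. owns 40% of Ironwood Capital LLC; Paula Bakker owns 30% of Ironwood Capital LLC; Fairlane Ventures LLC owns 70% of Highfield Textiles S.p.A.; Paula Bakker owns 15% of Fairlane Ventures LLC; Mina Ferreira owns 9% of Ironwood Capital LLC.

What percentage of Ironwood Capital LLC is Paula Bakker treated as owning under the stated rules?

34.2%

Chain via Fairlane Ventures LLC → Highfield Textiles S.p.A. (R1): 15% × 70% × 40% = 4.2% of Ironwood Capital LLC.
Direct interest in Ironwood Capital LLC: 30%.
Aggregating (R2): 4.2% + 30% = 34.2%.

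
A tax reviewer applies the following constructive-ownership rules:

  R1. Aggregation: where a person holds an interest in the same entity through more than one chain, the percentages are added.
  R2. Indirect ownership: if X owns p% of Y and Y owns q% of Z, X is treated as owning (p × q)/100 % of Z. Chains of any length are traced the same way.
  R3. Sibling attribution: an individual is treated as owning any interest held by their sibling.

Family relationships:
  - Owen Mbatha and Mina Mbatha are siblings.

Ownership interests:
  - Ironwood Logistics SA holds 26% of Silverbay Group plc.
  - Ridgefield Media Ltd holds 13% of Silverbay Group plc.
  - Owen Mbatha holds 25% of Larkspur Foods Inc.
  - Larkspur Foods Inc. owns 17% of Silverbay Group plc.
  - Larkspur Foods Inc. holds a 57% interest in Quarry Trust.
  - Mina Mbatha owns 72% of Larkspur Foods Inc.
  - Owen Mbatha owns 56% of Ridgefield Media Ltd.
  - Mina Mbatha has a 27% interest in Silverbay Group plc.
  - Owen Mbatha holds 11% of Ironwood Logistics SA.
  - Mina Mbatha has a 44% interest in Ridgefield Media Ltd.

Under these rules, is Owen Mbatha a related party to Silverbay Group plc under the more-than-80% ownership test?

By sibling attribution (R3), Owen Mbatha is treated as also owning Mina Mbatha's interest in Larkspur Foods Inc, giving 25% + 72% = 97%.
By sibling attribution (R3), Owen Mbatha is treated as also owning Mina Mbatha's interest in Ridgefield Media Ltd, giving 56% + 44% = 100%.
By sibling attribution (R3), Owen Mbatha is treated as owning Mina Mbatha's 27% interest in Silverbay Group plc.
Chain via Larkspur Foods Inc. (R2): 97% × 17% = 16.49% of Silverbay Group plc.
Chain via Ironwood Logistics SA (R2): 11% × 26% = 2.86% of Silverbay Group plc.
Chain via Ridgefield Media Ltd (R2): 100% × 13% = 13% of Silverbay Group plc.
Direct interest in Silverbay Group plc: 27%.
Aggregating (R1): 16.49% + 2.86% + 13% + 27% = 59.35%.
59.35% does not exceed the 80% threshold, so Owen is not a related party to Silverbay Group plc.

No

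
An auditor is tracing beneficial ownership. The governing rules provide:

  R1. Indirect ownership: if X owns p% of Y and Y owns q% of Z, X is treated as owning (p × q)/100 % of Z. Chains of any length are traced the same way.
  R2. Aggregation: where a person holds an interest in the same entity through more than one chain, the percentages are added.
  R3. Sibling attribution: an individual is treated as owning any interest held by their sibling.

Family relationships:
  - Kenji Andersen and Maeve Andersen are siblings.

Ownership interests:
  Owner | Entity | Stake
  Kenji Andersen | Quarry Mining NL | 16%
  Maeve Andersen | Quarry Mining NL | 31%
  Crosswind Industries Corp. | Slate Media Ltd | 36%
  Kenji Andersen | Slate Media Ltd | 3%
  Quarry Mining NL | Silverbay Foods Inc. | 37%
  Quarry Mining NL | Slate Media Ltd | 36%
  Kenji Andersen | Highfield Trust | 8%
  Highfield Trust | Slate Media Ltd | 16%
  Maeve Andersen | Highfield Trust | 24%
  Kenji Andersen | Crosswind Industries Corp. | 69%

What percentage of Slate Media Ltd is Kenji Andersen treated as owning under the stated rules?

49.88%

By sibling attribution (R3), Kenji Andersen is treated as also owning Maeve Andersen's interest in Highfield Trust, giving 8% + 24% = 32%.
By sibling attribution (R3), Kenji Andersen is treated as also owning Maeve Andersen's interest in Quarry Mining NL, giving 16% + 31% = 47%.
Chain via Crosswind Industries Corp. (R1): 69% × 36% = 24.84% of Slate Media Ltd.
Chain via Highfield Trust (R1): 32% × 16% = 5.12% of Slate Media Ltd.
Chain via Quarry Mining NL (R1): 47% × 36% = 16.92% of Slate Media Ltd.
Direct interest in Slate Media Ltd: 3%.
Aggregating (R2): 24.84% + 5.12% + 16.92% + 3% = 49.88%.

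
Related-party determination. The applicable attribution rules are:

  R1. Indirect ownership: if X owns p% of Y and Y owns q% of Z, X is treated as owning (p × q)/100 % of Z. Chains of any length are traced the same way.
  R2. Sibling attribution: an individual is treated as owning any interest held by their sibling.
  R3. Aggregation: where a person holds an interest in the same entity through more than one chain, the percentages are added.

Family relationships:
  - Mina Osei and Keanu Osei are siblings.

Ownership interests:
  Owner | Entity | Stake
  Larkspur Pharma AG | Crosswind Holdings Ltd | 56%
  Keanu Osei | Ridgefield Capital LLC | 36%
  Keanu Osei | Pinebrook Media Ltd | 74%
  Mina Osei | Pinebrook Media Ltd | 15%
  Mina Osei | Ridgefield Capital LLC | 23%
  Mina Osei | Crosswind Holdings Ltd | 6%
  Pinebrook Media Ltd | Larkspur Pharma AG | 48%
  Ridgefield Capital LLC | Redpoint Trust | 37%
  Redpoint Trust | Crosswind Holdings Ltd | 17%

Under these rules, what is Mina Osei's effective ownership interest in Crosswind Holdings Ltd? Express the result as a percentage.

By sibling attribution (R2), Mina Osei is treated as also owning Keanu Osei's interest in Pinebrook Media Ltd, giving 15% + 74% = 89%.
By sibling attribution (R2), Mina Osei is treated as also owning Keanu Osei's interest in Ridgefield Capital LLC, giving 23% + 36% = 59%.
Chain via Pinebrook Media Ltd → Larkspur Pharma AG (R1): 89% × 48% × 56% = 23.9232% of Crosswind Holdings Ltd.
Chain via Ridgefield Capital LLC → Redpoint Trust (R1): 59% × 37% × 17% = 3.7111% of Crosswind Holdings Ltd.
Direct interest in Crosswind Holdings Ltd: 6%.
Aggregating (R3): 23.9232% + 3.7111% + 6% = 33.6343%.

33.6343%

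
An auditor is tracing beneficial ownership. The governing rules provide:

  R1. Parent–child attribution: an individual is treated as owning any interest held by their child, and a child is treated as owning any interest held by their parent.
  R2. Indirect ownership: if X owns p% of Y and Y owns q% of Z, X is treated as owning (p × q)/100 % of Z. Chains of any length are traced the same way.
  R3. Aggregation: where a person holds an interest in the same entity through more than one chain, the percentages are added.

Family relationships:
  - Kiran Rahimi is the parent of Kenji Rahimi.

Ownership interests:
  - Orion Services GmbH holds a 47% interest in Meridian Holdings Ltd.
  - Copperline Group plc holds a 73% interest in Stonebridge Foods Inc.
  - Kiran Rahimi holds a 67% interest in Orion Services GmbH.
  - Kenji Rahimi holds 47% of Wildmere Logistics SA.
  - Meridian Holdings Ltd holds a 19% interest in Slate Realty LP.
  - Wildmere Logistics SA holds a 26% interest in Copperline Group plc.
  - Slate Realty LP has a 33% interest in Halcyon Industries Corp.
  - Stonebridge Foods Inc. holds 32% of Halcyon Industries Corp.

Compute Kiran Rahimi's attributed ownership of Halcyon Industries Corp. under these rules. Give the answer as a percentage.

4.829015%

By parent–child attribution (R1), Kiran Rahimi is treated as owning Kenji Rahimi's 47% interest in Wildmere Logistics SA.
Chain via Orion Services GmbH → Meridian Holdings Ltd → Slate Realty LP (R2): 67% × 47% × 19% × 33% = 1.974423% of Halcyon Industries Corp.
Chain via Wildmere Logistics SA → Copperline Group plc → Stonebridge Foods Inc. (R2): 47% × 26% × 73% × 32% = 2.854592% of Halcyon Industries Corp.
Aggregating (R3): 1.974423% + 2.854592% = 4.829015%.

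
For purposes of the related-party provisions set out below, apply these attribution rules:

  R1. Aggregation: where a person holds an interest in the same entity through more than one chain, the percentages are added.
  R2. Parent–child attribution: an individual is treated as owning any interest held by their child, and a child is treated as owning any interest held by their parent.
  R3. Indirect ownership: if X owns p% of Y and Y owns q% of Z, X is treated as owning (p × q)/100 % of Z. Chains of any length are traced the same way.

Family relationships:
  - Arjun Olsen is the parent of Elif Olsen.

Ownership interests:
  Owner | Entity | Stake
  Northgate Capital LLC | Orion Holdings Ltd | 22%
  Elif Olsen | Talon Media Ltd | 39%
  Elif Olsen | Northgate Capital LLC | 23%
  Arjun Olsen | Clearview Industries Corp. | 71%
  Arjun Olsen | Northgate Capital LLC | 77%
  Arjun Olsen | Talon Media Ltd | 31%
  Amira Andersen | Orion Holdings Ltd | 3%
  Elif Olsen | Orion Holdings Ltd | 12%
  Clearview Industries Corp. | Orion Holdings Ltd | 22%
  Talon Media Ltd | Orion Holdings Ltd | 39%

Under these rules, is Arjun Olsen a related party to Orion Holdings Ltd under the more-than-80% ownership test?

No

By parent–child attribution (R2), Arjun Olsen is treated as also owning Elif Olsen's interest in Northgate Capital LLC, giving 77% + 23% = 100%.
By parent–child attribution (R2), Arjun Olsen is treated as also owning Elif Olsen's interest in Talon Media Ltd, giving 31% + 39% = 70%.
By parent–child attribution (R2), Arjun Olsen is treated as owning Elif Olsen's 12% interest in Orion Holdings Ltd.
Chain via Northgate Capital LLC (R3): 100% × 22% = 22% of Orion Holdings Ltd.
Chain via Clearview Industries Corp. (R3): 71% × 22% = 15.62% of Orion Holdings Ltd.
Chain via Talon Media Ltd (R3): 70% × 39% = 27.3% of Orion Holdings Ltd.
Direct interest in Orion Holdings Ltd: 12%.
Aggregating (R1): 22% + 15.62% + 27.3% + 12% = 76.92%.
76.92% does not exceed the 80% threshold, so Arjun is not a related party to Orion Holdings Ltd.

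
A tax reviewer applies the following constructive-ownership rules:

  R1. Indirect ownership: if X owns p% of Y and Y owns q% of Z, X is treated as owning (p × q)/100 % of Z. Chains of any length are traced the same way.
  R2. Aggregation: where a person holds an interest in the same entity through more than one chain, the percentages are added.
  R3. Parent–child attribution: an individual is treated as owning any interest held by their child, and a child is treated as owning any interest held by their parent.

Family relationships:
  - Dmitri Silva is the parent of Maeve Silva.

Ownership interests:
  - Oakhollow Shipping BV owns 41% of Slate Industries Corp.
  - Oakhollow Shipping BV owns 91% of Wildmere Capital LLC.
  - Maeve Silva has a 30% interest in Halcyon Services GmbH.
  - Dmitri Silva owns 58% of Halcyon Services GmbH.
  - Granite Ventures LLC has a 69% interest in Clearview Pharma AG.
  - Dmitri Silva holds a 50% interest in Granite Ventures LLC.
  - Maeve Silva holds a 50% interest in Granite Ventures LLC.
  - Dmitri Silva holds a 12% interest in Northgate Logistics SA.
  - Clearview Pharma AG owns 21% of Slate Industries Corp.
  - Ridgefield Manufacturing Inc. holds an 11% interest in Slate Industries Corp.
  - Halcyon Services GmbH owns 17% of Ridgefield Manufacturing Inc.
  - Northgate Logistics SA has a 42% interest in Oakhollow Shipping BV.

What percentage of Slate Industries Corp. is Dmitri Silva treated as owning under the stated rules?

18.202%

By parent–child attribution (R3), Dmitri Silva is treated as also owning Maeve Silva's interest in Halcyon Services GmbH, giving 58% + 30% = 88%.
By parent–child attribution (R3), Dmitri Silva is treated as also owning Maeve Silva's interest in Granite Ventures LLC, giving 50% + 50% = 100%.
Chain via Halcyon Services GmbH → Ridgefield Manufacturing Inc. (R1): 88% × 17% × 11% = 1.6456% of Slate Industries Corp.
Chain via Northgate Logistics SA → Oakhollow Shipping BV (R1): 12% × 42% × 41% = 2.0664% of Slate Industries Corp.
Chain via Granite Ventures LLC → Clearview Pharma AG (R1): 100% × 69% × 21% = 14.49% of Slate Industries Corp.
Aggregating (R2): 1.6456% + 2.0664% + 14.49% = 18.202%.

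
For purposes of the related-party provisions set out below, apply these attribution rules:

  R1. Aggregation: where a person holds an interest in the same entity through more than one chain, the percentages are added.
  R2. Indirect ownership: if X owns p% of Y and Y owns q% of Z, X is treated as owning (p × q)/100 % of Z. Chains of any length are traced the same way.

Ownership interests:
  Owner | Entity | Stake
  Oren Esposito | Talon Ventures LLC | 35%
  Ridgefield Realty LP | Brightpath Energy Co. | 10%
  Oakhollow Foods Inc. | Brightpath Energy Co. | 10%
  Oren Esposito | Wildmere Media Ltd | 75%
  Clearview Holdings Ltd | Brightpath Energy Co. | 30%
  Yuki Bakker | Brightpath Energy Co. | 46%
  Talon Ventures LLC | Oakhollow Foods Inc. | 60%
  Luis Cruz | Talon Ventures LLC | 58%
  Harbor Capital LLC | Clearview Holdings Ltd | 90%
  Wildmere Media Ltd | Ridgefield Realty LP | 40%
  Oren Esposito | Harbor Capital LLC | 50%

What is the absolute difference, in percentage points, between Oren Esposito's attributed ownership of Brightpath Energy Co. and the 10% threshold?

Chain via Harbor Capital LLC → Clearview Holdings Ltd (R2): 50% × 90% × 30% = 13.5% of Brightpath Energy Co.
Chain via Wildmere Media Ltd → Ridgefield Realty LP (R2): 75% × 40% × 10% = 3% of Brightpath Energy Co.
Chain via Talon Ventures LLC → Oakhollow Foods Inc. (R2): 35% × 60% × 10% = 2.1% of Brightpath Energy Co.
Aggregating (R1): 13.5% + 3% + 2.1% = 18.6%.
18.6% exceeds the 10% threshold by 8.6 percentage points.

8.6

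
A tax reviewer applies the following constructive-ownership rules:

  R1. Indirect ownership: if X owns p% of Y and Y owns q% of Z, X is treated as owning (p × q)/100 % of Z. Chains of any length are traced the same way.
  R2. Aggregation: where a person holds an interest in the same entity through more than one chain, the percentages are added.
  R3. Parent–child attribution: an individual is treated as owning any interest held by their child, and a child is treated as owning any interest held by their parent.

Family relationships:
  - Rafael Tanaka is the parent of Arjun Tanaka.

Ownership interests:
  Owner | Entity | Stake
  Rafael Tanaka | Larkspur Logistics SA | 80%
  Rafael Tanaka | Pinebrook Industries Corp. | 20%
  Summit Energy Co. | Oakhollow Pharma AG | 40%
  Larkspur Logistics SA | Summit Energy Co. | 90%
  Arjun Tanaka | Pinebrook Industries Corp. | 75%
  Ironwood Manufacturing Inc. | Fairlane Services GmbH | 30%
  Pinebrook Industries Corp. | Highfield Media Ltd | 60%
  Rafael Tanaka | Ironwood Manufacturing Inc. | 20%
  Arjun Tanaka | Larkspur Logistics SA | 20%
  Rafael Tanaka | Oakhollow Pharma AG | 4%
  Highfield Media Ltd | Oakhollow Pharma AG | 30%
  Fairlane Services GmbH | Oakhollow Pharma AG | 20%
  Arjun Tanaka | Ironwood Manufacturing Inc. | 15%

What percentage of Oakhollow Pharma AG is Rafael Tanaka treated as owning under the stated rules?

59.2%

By parent–child attribution (R3), Rafael Tanaka is treated as also owning Arjun Tanaka's interest in Larkspur Logistics SA, giving 80% + 20% = 100%.
By parent–child attribution (R3), Rafael Tanaka is treated as also owning Arjun Tanaka's interest in Pinebrook Industries Corp, giving 20% + 75% = 95%.
By parent–child attribution (R3), Rafael Tanaka is treated as also owning Arjun Tanaka's interest in Ironwood Manufacturing Inc, giving 20% + 15% = 35%.
Chain via Larkspur Logistics SA → Summit Energy Co. (R1): 100% × 90% × 40% = 36% of Oakhollow Pharma AG.
Chain via Pinebrook Industries Corp. → Highfield Media Ltd (R1): 95% × 60% × 30% = 17.1% of Oakhollow Pharma AG.
Chain via Ironwood Manufacturing Inc. → Fairlane Services GmbH (R1): 35% × 30% × 20% = 2.1% of Oakhollow Pharma AG.
Direct interest in Oakhollow Pharma AG: 4%.
Aggregating (R2): 36% + 17.1% + 2.1% + 4% = 59.2%.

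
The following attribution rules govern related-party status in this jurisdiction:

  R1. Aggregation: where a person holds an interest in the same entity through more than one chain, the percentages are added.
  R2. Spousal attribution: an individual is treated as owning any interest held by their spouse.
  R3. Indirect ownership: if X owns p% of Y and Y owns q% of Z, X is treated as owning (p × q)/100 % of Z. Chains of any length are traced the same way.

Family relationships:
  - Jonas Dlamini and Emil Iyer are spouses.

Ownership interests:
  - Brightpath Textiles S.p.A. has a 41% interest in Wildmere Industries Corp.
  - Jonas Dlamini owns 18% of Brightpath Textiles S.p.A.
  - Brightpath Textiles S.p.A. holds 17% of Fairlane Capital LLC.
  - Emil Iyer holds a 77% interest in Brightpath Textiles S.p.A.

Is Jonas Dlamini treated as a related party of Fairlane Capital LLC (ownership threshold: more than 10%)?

By spousal attribution (R2), Jonas Dlamini is treated as also owning Emil Iyer's interest in Brightpath Textiles S.p.A, giving 18% + 77% = 95%.
Chain via Brightpath Textiles S.p.A. (R3): 95% × 17% = 16.15% of Fairlane Capital LLC.
16.15% exceeds the 10% threshold, so Jonas is a related party to Fairlane Capital LLC.

Yes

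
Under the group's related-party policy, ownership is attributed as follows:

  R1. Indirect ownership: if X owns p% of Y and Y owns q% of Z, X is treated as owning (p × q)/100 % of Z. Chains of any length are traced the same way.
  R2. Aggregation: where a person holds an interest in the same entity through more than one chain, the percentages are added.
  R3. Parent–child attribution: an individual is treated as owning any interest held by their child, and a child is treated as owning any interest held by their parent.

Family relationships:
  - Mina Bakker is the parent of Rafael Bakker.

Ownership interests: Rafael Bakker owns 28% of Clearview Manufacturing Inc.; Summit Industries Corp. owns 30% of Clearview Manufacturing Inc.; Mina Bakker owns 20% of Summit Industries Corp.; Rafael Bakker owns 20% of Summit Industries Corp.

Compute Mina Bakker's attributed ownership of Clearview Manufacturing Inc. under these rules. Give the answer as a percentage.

By parent–child attribution (R3), Mina Bakker is treated as also owning Rafael Bakker's interest in Summit Industries Corp, giving 20% + 20% = 40%.
By parent–child attribution (R3), Mina Bakker is treated as owning Rafael Bakker's 28% interest in Clearview Manufacturing Inc.
Chain via Summit Industries Corp. (R1): 40% × 30% = 12% of Clearview Manufacturing Inc.
Direct interest in Clearview Manufacturing Inc: 28%.
Aggregating (R2): 12% + 28% = 40%.

40%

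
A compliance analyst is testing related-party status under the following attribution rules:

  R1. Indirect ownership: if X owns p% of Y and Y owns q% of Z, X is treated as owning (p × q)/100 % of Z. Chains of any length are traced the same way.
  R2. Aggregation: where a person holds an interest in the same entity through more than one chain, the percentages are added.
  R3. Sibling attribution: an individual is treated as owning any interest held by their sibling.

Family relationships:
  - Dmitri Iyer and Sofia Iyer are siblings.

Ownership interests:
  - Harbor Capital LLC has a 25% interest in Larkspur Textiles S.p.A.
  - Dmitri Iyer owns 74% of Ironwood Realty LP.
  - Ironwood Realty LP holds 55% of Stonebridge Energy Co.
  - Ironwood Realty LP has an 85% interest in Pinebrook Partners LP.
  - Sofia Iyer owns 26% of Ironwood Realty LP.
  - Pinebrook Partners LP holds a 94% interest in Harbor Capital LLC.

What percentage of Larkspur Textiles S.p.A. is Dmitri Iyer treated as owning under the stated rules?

By sibling attribution (R3), Dmitri Iyer is treated as also owning Sofia Iyer's interest in Ironwood Realty LP, giving 74% + 26% = 100%.
Chain via Ironwood Realty LP → Pinebrook Partners LP → Harbor Capital LLC (R1): 100% × 85% × 94% × 25% = 19.975% of Larkspur Textiles S.p.A.

19.975%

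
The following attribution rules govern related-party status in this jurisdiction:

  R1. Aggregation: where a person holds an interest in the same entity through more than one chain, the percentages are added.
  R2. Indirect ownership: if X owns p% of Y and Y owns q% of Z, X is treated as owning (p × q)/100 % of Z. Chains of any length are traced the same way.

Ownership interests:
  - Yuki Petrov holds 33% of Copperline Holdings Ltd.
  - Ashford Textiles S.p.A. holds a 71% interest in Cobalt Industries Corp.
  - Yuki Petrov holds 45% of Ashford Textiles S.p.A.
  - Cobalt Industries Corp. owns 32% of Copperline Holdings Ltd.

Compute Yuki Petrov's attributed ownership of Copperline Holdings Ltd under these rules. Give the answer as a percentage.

43.224%

Chain via Ashford Textiles S.p.A. → Cobalt Industries Corp. (R2): 45% × 71% × 32% = 10.224% of Copperline Holdings Ltd.
Direct interest in Copperline Holdings Ltd: 33%.
Aggregating (R1): 10.224% + 33% = 43.224%.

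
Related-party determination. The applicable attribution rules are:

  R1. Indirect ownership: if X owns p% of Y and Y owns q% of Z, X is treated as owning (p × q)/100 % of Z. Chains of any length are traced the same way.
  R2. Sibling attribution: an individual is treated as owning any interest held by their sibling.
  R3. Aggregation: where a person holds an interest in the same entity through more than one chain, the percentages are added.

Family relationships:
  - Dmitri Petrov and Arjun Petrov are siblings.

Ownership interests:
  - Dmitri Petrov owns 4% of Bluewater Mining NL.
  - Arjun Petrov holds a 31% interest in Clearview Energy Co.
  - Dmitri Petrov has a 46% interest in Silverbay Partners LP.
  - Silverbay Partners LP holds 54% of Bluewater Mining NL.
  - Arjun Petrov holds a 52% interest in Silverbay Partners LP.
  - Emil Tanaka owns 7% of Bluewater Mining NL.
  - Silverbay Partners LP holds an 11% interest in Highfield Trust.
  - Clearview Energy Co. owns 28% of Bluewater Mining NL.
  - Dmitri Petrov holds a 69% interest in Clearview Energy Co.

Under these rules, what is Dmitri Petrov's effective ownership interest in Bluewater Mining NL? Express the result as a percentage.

84.92%

By sibling attribution (R2), Dmitri Petrov is treated as also owning Arjun Petrov's interest in Silverbay Partners LP, giving 46% + 52% = 98%.
By sibling attribution (R2), Dmitri Petrov is treated as also owning Arjun Petrov's interest in Clearview Energy Co, giving 69% + 31% = 100%.
Chain via Silverbay Partners LP (R1): 98% × 54% = 52.92% of Bluewater Mining NL.
Chain via Clearview Energy Co. (R1): 100% × 28% = 28% of Bluewater Mining NL.
Direct interest in Bluewater Mining NL: 4%.
Aggregating (R3): 52.92% + 28% + 4% = 84.92%.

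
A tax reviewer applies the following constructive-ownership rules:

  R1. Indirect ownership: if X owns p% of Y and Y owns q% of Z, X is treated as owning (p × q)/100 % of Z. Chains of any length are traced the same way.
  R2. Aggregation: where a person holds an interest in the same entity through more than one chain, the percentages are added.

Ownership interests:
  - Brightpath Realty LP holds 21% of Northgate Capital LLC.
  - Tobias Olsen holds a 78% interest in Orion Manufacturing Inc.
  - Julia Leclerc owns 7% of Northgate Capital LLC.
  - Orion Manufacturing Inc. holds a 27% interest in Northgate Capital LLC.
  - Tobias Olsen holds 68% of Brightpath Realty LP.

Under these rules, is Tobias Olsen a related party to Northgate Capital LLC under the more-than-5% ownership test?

Chain via Orion Manufacturing Inc. (R1): 78% × 27% = 21.06% of Northgate Capital LLC.
Chain via Brightpath Realty LP (R1): 68% × 21% = 14.28% of Northgate Capital LLC.
Aggregating (R2): 21.06% + 14.28% = 35.34%.
35.34% exceeds the 5% threshold, so Tobias is a related party to Northgate Capital LLC.

Yes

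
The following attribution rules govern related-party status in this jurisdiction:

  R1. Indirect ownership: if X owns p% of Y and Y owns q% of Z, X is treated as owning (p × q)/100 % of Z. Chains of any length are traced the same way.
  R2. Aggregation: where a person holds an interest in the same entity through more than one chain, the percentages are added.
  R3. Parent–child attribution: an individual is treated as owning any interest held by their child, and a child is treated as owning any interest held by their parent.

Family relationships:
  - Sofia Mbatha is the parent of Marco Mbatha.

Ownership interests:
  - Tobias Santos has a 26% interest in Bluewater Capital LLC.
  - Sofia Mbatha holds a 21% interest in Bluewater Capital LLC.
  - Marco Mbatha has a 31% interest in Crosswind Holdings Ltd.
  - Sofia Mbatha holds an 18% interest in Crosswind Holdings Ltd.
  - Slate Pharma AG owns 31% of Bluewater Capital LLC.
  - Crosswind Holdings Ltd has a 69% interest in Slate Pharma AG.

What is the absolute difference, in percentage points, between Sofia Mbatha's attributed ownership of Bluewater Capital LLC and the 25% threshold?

6.4811

By parent–child attribution (R3), Sofia Mbatha is treated as also owning Marco Mbatha's interest in Crosswind Holdings Ltd, giving 18% + 31% = 49%.
Chain via Crosswind Holdings Ltd → Slate Pharma AG (R1): 49% × 69% × 31% = 10.4811% of Bluewater Capital LLC.
Direct interest in Bluewater Capital LLC: 21%.
Aggregating (R2): 10.4811% + 21% = 31.4811%.
31.4811% exceeds the 25% threshold by 6.4811 percentage points.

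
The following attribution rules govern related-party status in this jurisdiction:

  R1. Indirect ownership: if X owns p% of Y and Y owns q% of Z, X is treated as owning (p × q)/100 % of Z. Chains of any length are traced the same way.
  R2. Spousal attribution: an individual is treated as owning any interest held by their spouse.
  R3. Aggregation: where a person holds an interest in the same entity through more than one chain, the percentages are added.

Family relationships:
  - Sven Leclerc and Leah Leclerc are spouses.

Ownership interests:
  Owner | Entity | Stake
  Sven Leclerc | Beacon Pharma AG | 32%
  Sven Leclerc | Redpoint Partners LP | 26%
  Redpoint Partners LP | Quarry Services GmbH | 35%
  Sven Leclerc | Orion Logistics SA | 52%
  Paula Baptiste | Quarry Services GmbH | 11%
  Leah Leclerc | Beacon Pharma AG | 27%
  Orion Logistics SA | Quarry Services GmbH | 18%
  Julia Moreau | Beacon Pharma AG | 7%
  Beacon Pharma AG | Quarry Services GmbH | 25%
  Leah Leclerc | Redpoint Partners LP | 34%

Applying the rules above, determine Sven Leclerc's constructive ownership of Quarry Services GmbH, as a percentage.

By spousal attribution (R2), Sven Leclerc is treated as also owning Leah Leclerc's interest in Beacon Pharma AG, giving 32% + 27% = 59%.
By spousal attribution (R2), Sven Leclerc is treated as also owning Leah Leclerc's interest in Redpoint Partners LP, giving 26% + 34% = 60%.
Chain via Orion Logistics SA (R1): 52% × 18% = 9.36% of Quarry Services GmbH.
Chain via Beacon Pharma AG (R1): 59% × 25% = 14.75% of Quarry Services GmbH.
Chain via Redpoint Partners LP (R1): 60% × 35% = 21% of Quarry Services GmbH.
Aggregating (R3): 9.36% + 14.75% + 21% = 45.11%.

45.11%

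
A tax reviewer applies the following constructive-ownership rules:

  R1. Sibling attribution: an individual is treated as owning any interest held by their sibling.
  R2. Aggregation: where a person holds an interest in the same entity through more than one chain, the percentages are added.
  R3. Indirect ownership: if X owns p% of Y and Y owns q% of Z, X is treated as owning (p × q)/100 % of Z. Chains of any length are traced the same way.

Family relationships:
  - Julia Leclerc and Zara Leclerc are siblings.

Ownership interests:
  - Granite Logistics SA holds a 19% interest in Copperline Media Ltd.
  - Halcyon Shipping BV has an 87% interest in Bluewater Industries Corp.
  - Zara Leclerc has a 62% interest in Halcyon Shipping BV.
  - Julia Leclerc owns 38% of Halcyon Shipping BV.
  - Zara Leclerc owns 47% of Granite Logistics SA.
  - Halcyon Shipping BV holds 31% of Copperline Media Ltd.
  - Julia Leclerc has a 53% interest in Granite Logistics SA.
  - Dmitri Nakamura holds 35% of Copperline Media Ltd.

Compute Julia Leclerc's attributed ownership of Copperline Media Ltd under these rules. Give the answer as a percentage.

50%

By sibling attribution (R1), Julia Leclerc is treated as also owning Zara Leclerc's interest in Halcyon Shipping BV, giving 38% + 62% = 100%.
By sibling attribution (R1), Julia Leclerc is treated as also owning Zara Leclerc's interest in Granite Logistics SA, giving 53% + 47% = 100%.
Chain via Halcyon Shipping BV (R3): 100% × 31% = 31% of Copperline Media Ltd.
Chain via Granite Logistics SA (R3): 100% × 19% = 19% of Copperline Media Ltd.
Aggregating (R2): 31% + 19% = 50%.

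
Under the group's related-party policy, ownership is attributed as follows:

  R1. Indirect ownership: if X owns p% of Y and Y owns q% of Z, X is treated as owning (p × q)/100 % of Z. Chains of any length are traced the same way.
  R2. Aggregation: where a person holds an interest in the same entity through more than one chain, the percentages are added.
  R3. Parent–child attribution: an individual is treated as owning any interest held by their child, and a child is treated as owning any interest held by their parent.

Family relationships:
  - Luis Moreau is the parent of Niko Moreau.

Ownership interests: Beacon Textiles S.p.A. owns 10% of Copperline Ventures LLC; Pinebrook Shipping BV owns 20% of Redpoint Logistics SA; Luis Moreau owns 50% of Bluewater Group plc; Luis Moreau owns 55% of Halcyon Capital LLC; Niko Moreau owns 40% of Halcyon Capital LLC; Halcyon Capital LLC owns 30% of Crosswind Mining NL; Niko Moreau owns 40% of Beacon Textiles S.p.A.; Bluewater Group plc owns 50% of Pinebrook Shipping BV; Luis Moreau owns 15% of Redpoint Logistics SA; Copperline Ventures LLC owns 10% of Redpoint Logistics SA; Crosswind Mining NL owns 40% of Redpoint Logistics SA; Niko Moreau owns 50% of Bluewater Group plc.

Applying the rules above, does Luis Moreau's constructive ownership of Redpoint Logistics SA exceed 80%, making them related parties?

No

By parent–child attribution (R3), Luis Moreau is treated as also owning Niko Moreau's interest in Halcyon Capital LLC, giving 55% + 40% = 95%.
By parent–child attribution (R3), Luis Moreau is treated as also owning Niko Moreau's interest in Bluewater Group plc, giving 50% + 50% = 100%.
By parent–child attribution (R3), Luis Moreau is treated as owning Niko Moreau's 40% interest in Beacon Textiles S.p.A.
Chain via Halcyon Capital LLC → Crosswind Mining NL (R1): 95% × 30% × 40% = 11.4% of Redpoint Logistics SA.
Chain via Bluewater Group plc → Pinebrook Shipping BV (R1): 100% × 50% × 20% = 10% of Redpoint Logistics SA.
Direct interest in Redpoint Logistics SA: 15%.
Chain via Beacon Textiles S.p.A. → Copperline Ventures LLC (R1): 40% × 10% × 10% = 0.4% of Redpoint Logistics SA.
Aggregating (R2): 11.4% + 10% + 15% + 0.4% = 36.8%.
36.8% does not exceed the 80% threshold, so Luis is not a related party to Redpoint Logistics SA.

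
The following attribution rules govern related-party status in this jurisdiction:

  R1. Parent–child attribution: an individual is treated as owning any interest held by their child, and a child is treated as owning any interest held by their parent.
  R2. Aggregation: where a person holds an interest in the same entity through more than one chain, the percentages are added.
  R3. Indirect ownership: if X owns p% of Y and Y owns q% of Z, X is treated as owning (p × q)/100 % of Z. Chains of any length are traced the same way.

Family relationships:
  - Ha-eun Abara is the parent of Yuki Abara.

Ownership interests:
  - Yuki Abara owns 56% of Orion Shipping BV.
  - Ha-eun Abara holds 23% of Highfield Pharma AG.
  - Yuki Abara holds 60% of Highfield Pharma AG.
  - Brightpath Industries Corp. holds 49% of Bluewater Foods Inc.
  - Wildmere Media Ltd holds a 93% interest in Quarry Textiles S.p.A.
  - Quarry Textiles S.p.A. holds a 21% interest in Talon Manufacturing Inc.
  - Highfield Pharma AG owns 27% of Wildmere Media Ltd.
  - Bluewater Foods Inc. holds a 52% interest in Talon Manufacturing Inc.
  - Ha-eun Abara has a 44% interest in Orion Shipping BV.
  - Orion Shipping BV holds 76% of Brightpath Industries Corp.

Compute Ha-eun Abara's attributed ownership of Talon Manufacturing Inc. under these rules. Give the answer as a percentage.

23.741473%

By parent–child attribution (R1), Ha-eun Abara is treated as also owning Yuki Abara's interest in Orion Shipping BV, giving 44% + 56% = 100%.
By parent–child attribution (R1), Ha-eun Abara is treated as also owning Yuki Abara's interest in Highfield Pharma AG, giving 23% + 60% = 83%.
Chain via Orion Shipping BV → Brightpath Industries Corp. → Bluewater Foods Inc. (R3): 100% × 76% × 49% × 52% = 19.3648% of Talon Manufacturing Inc.
Chain via Highfield Pharma AG → Wildmere Media Ltd → Quarry Textiles S.p.A. (R3): 83% × 27% × 93% × 21% = 4.376673% of Talon Manufacturing Inc.
Aggregating (R2): 19.3648% + 4.376673% = 23.741473%.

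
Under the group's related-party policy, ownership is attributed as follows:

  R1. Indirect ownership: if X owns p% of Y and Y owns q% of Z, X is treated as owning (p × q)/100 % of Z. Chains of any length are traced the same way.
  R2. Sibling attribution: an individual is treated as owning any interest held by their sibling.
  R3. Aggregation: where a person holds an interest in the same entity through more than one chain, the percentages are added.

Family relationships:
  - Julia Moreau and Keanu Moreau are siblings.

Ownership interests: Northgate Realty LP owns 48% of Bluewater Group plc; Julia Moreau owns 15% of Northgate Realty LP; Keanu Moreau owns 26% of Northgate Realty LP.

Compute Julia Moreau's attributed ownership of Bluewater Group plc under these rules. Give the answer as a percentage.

By sibling attribution (R2), Julia Moreau is treated as also owning Keanu Moreau's interest in Northgate Realty LP, giving 15% + 26% = 41%.
Chain via Northgate Realty LP (R1): 41% × 48% = 19.68% of Bluewater Group plc.

19.68%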